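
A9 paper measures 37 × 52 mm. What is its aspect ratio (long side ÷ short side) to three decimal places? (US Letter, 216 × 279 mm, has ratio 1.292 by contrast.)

1.405

52 / 37 = 1.405
ISO 216 targets √2 ≈ 1.414; the -0.009 deviation is from mm rounding.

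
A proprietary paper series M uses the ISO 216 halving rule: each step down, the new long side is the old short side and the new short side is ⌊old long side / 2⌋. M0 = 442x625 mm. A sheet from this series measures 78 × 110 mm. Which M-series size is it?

M5

M0: 442 × 625 mm
M1: 312 × 442 mm
M2: 221 × 312 mm
M3: 156 × 221 mm
M4: 110 × 156 mm
M5: 78 × 110 mm
M6: 55 × 78 mm
→ matches M5.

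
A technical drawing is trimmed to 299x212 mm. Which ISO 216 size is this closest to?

A4 (210 × 297 mm)

Aspect ratio 299/212 ≈ 1.410 — close to the ISO √2 ≈ 1.414.
In the A-series (A0 area = 1 m²): A4 = 210 × 297 mm.
Off by 4 mm total — nearest standard size.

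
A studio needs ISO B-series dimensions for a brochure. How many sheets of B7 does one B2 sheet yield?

B2 = 500 × 707 mm; B7 = 88 × 125 mm.
Each halving step doubles the count; 5 steps from B2 to B7.
2^5 = 32.

32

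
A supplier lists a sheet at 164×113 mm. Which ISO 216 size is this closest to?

C6 (114 × 162 mm)

Aspect ratio 164/113 ≈ 1.451 (ISO target is √2 ≈ 1.414).
In the C-series (envelope sizes, between A and B): C6 = 114 × 162 mm.
Off by 3 mm total — nearest standard size.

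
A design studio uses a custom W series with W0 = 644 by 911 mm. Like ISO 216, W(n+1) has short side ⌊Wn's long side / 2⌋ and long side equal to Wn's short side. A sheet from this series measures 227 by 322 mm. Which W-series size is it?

W3

W0: 644 × 911 mm
W1: 455 × 644 mm
W2: 322 × 455 mm
W3: 227 × 322 mm
W4: 161 × 227 mm
→ matches W3.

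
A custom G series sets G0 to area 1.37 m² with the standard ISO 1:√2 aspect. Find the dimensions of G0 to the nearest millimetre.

Let the short side be w mm. Then w · w√2 = 1.37 m² = 1,370,000 mm².
w² = 1,370,000/√2, so w ≈ 984.2 mm; long side = w√2 ≈ 1391.9 mm.

984 × 1392 mm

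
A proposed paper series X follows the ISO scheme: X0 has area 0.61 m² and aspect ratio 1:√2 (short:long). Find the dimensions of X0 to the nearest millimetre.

657 × 929 mm

Let the short side be w mm. Then w · w√2 = 0.61 m² = 610,000 mm².
w² = 610,000/√2, so w ≈ 656.8 mm; long side = w√2 ≈ 928.8 mm.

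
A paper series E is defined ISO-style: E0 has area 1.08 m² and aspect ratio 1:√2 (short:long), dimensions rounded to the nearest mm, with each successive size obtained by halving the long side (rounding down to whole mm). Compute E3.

Let E0's short side be w mm. w · w√2 = 1.08 m² = 1,080,000 mm², so w ≈ 873.9 mm and w√2 ≈ 1235.9 mm → E0 = 874 × 1236 mm.
E1: ⌊1236/2⌋ × 874 = 618 × 874 mm
E2: ⌊874/2⌋ × 618 = 437 × 618 mm
E3: ⌊618/2⌋ × 437 = 309 × 437 mm

309 × 437 mm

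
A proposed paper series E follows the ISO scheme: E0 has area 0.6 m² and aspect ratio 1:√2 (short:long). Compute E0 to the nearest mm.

651 × 921 mm

Let the short side be w mm. Then w · w√2 = 0.6 m² = 600,000 mm².
w² = 600,000/√2, so w ≈ 651.4 mm; long side = w√2 ≈ 921.2 mm.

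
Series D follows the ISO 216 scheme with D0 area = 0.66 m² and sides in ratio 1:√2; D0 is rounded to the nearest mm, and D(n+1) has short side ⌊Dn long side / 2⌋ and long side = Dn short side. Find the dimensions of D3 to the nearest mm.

Let D0's short side be w mm. w · w√2 = 0.66 m² = 660,000 mm², so w ≈ 683.1 mm and w√2 ≈ 966.1 mm → D0 = 683 × 966 mm.
D1: ⌊966/2⌋ × 683 = 483 × 683 mm
D2: ⌊683/2⌋ × 483 = 341 × 483 mm
D3: ⌊483/2⌋ × 341 = 241 × 341 mm

241 × 341 mm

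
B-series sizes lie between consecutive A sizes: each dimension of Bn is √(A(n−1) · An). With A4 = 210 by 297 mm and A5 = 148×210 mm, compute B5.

176 × 250 mm

Short side: √(210 · 148) = √31080 ≈ 176.3 → 176 mm
Long side: √(297 · 210) = √62370 ≈ 249.7 → 250 mm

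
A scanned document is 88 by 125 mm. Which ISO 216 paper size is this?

B7 (88 × 125 mm)

Aspect ratio 125/88 ≈ 1.420 — close to the ISO √2 ≈ 1.414.
In the B-series (B0 = 1000 × 1414 mm): B7 = 88 × 125 mm.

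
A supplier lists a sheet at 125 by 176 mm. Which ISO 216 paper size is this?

Aspect ratio 176/125 ≈ 1.408 — close to the ISO √2 ≈ 1.414.
In the B-series (B0 = 1000 × 1414 mm): B6 = 125 × 176 mm.

B6 (125 × 176 mm)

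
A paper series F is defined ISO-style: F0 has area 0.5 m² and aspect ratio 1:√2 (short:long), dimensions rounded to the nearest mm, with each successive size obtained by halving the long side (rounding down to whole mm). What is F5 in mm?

105 × 148 mm

Let F0's short side be w mm. w · w√2 = 0.5 m² = 500,000 mm², so w ≈ 594.6 mm and w√2 ≈ 840.9 mm → F0 = 595 × 841 mm.
F1: ⌊841/2⌋ × 595 = 420 × 595 mm
F2: ⌊595/2⌋ × 420 = 297 × 420 mm
F3: ⌊420/2⌋ × 297 = 210 × 297 mm
F4: ⌊297/2⌋ × 210 = 148 × 210 mm
F5: ⌊210/2⌋ × 148 = 105 × 148 mm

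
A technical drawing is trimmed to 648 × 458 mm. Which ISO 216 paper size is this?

Aspect ratio 648/458 ≈ 1.415 — close to the ISO √2 ≈ 1.414.
In the C-series (envelope sizes, between A and B): C2 = 458 × 648 mm.

C2 (458 × 648 mm)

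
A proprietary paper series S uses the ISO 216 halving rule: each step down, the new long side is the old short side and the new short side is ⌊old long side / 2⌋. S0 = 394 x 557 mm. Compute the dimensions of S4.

S1: ⌊557/2⌋ × 394 = 278 × 394 mm
S2: ⌊394/2⌋ × 278 = 197 × 278 mm
S3: ⌊278/2⌋ × 197 = 139 × 197 mm
S4: ⌊197/2⌋ × 139 = 98 × 139 mm

98 × 139 mm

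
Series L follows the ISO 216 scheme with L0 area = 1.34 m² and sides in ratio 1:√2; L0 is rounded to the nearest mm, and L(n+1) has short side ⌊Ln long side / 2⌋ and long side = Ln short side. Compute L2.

Let L0's short side be w mm. w · w√2 = 1.34 m² = 1,340,000 mm², so w ≈ 973.4 mm and w√2 ≈ 1376.6 mm → L0 = 973 × 1377 mm.
L1: ⌊1377/2⌋ × 973 = 688 × 973 mm
L2: ⌊973/2⌋ × 688 = 486 × 688 mm

486 × 688 mm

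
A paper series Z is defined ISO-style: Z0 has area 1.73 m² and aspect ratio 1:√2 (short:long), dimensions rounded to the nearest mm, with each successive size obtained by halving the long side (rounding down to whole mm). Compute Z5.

Let Z0's short side be w mm. w · w√2 = 1.73 m² = 1,730,000 mm², so w ≈ 1106.0 mm and w√2 ≈ 1564.2 mm → Z0 = 1106 × 1564 mm.
Z1: ⌊1564/2⌋ × 1106 = 782 × 1106 mm
Z2: ⌊1106/2⌋ × 782 = 553 × 782 mm
Z3: ⌊782/2⌋ × 553 = 391 × 553 mm
Z4: ⌊553/2⌋ × 391 = 276 × 391 mm
Z5: ⌊391/2⌋ × 276 = 195 × 276 mm

195 × 276 mm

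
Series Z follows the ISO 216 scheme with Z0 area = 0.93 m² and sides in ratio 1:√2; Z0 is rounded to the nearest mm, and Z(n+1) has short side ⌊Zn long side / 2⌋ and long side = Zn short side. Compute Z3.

286 × 405 mm

Let Z0's short side be w mm. w · w√2 = 0.93 m² = 930,000 mm², so w ≈ 810.9 mm and w√2 ≈ 1146.8 mm → Z0 = 811 × 1147 mm.
Z1: ⌊1147/2⌋ × 811 = 573 × 811 mm
Z2: ⌊811/2⌋ × 573 = 405 × 573 mm
Z3: ⌊573/2⌋ × 405 = 286 × 405 mm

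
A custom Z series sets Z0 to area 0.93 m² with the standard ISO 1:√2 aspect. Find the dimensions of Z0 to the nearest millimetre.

Let the short side be w mm. Then w · w√2 = 0.93 m² = 930,000 mm².
w² = 930,000/√2, so w ≈ 810.9 mm; long side = w√2 ≈ 1146.8 mm.

811 × 1147 mm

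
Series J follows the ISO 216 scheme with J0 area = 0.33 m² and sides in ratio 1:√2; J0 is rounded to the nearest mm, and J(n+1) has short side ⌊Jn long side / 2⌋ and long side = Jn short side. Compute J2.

Let J0's short side be w mm. w · w√2 = 0.33 m² = 330,000 mm², so w ≈ 483.1 mm and w√2 ≈ 683.1 mm → J0 = 483 × 683 mm.
J1: ⌊683/2⌋ × 483 = 341 × 483 mm
J2: ⌊483/2⌋ × 341 = 241 × 341 mm

241 × 341 mm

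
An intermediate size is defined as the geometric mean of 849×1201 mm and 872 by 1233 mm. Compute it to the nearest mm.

Short side: √(849 · 872) = √740328 ≈ 860.4 → 860 mm
Long side: √(1201 · 1233) = √1480833 ≈ 1216.9 → 1217 mm

860 × 1217 mm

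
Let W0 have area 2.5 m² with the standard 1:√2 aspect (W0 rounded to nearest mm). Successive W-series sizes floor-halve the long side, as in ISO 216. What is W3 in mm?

Let W0's short side be w mm. w · w√2 = 2.5 m² = 2,500,000 mm², so w ≈ 1329.6 mm and w√2 ≈ 1880.3 mm → W0 = 1330 × 1880 mm.
W1: ⌊1880/2⌋ × 1330 = 940 × 1330 mm
W2: ⌊1330/2⌋ × 940 = 665 × 940 mm
W3: ⌊940/2⌋ × 665 = 470 × 665 mm

470 × 665 mm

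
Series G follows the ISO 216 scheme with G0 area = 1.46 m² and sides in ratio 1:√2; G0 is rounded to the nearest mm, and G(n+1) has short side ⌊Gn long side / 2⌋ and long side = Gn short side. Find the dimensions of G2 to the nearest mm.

508 × 718 mm

Let G0's short side be w mm. w · w√2 = 1.46 m² = 1,460,000 mm², so w ≈ 1016.1 mm and w√2 ≈ 1436.9 mm → G0 = 1016 × 1437 mm.
G1: ⌊1437/2⌋ × 1016 = 718 × 1016 mm
G2: ⌊1016/2⌋ × 718 = 508 × 718 mm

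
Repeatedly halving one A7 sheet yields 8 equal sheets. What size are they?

A10

8 = 2^3, so 3 halving steps.
A7 → A8 → … → A10 after 3 steps.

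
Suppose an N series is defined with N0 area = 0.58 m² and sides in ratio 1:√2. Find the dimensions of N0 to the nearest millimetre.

640 × 906 mm

Let the short side be w mm. Then w · w√2 = 0.58 m² = 580,000 mm².
w² = 580,000/√2, so w ≈ 640.4 mm; long side = w√2 ≈ 905.7 mm.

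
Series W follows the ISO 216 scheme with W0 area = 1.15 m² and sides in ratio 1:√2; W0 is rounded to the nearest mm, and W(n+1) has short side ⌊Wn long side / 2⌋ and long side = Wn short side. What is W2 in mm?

451 × 637 mm

Let W0's short side be w mm. w · w√2 = 1.15 m² = 1,150,000 mm², so w ≈ 901.8 mm and w√2 ≈ 1275.3 mm → W0 = 902 × 1275 mm.
W1: ⌊1275/2⌋ × 902 = 637 × 902 mm
W2: ⌊902/2⌋ × 637 = 451 × 637 mm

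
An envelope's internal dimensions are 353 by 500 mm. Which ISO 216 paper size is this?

Aspect ratio 500/353 ≈ 1.416 — close to the ISO √2 ≈ 1.414.
In the B-series (B0 = 1000 × 1414 mm): B3 = 353 × 500 mm.

B3 (353 × 500 mm)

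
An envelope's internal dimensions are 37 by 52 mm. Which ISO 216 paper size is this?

Aspect ratio 52/37 ≈ 1.405 — close to the ISO √2 ≈ 1.414.
In the A-series (A0 area = 1 m²): A9 = 37 × 52 mm.

A9 (37 × 52 mm)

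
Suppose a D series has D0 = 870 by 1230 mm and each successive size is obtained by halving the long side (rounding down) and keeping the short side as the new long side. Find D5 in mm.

D1: ⌊1230/2⌋ × 870 = 615 × 870 mm
D2: ⌊870/2⌋ × 615 = 435 × 615 mm
D3: ⌊615/2⌋ × 435 = 307 × 435 mm
D4: ⌊435/2⌋ × 307 = 217 × 307 mm
D5: ⌊307/2⌋ × 217 = 153 × 217 mm

153 × 217 mm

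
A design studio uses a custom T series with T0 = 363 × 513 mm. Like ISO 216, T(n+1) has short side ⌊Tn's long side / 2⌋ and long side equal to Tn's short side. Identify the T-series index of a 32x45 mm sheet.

T7

T0: 363 × 513 mm
T1: 256 × 363 mm
T2: 181 × 256 mm
T3: 128 × 181 mm
T4: 90 × 128 mm
T5: 64 × 90 mm
T6: 45 × 64 mm
T7: 32 × 45 mm
T8: 22 × 32 mm
→ matches T7.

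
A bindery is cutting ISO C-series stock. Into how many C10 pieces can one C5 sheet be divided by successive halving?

C5 = 162 × 229 mm; C10 = 28 × 40 mm.
Each halving step doubles the count; 5 steps from C5 to C10.
2^5 = 32.

32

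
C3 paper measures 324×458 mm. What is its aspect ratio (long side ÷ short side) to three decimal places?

1.414

458 / 324 = 1.414
Matches √2 ≈ 1.414 — the ISO 216 defining ratio.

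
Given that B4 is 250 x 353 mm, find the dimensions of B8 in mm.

B5: ⌊353/2⌋ × 250 = 176 × 250 mm
B6: ⌊250/2⌋ × 176 = 125 × 176 mm
B7: ⌊176/2⌋ × 125 = 88 × 125 mm
B8: ⌊125/2⌋ × 88 = 62 × 88 mm

62 × 88 mm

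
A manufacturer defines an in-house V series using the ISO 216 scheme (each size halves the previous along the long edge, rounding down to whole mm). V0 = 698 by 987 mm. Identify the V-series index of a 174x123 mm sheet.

V0: 698 × 987 mm
V1: 493 × 698 mm
V2: 349 × 493 mm
V3: 246 × 349 mm
V4: 174 × 246 mm
V5: 123 × 174 mm
V6: 87 × 123 mm
→ matches V5.

V5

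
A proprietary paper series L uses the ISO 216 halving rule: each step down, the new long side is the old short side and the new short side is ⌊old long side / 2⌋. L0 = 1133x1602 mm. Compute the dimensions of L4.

L1: ⌊1602/2⌋ × 1133 = 801 × 1133 mm
L2: ⌊1133/2⌋ × 801 = 566 × 801 mm
L3: ⌊801/2⌋ × 566 = 400 × 566 mm
L4: ⌊566/2⌋ × 400 = 283 × 400 mm

283 × 400 mm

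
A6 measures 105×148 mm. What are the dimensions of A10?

26 × 37 mm

A7: ⌊148/2⌋ × 105 = 74 × 105 mm
A8: ⌊105/2⌋ × 74 = 52 × 74 mm
A9: ⌊74/2⌋ × 52 = 37 × 52 mm
A10: ⌊52/2⌋ × 37 = 26 × 37 mm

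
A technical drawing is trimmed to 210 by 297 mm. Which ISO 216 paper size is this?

A4 (210 × 297 mm)

Aspect ratio 297/210 ≈ 1.414 — close to the ISO √2 ≈ 1.414.
In the A-series (A0 area = 1 m²): A4 = 210 × 297 mm.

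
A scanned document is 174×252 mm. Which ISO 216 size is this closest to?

B5 (176 × 250 mm)

Aspect ratio 252/174 ≈ 1.448 (ISO target is √2 ≈ 1.414).
In the B-series (B0 = 1000 × 1414 mm): B5 = 176 × 250 mm.
Off by 4 mm total — nearest standard size.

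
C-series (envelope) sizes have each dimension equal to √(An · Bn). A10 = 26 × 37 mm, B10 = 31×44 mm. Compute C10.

28 × 40 mm

Short side: √(26 · 31) = √806 ≈ 28.4 → 28 mm
Long side: √(37 · 44) = √1628 ≈ 40.3 → 40 mm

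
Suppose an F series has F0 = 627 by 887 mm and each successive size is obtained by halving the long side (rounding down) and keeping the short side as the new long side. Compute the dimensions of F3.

F1: ⌊887/2⌋ × 627 = 443 × 627 mm
F2: ⌊627/2⌋ × 443 = 313 × 443 mm
F3: ⌊443/2⌋ × 313 = 221 × 313 mm

221 × 313 mm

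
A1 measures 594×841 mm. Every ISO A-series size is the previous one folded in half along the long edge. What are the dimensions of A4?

A2: ⌊841/2⌋ × 594 = 420 × 594 mm
A3: ⌊594/2⌋ × 420 = 297 × 420 mm
A4: ⌊420/2⌋ × 297 = 210 × 297 mm

210 × 297 mm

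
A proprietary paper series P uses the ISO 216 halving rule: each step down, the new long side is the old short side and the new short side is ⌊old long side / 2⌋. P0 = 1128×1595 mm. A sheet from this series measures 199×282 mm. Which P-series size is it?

P5

P0: 1128 × 1595 mm
P1: 797 × 1128 mm
P2: 564 × 797 mm
P3: 398 × 564 mm
P4: 282 × 398 mm
P5: 199 × 282 mm
P6: 141 × 199 mm
→ matches P5.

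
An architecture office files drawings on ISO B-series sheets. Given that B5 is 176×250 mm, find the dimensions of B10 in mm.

31 × 44 mm

B6: ⌊250/2⌋ × 176 = 125 × 176 mm
B7: ⌊176/2⌋ × 125 = 88 × 125 mm
B8: ⌊125/2⌋ × 88 = 62 × 88 mm
B9: ⌊88/2⌋ × 62 = 44 × 62 mm
B10: ⌊62/2⌋ × 44 = 31 × 44 mm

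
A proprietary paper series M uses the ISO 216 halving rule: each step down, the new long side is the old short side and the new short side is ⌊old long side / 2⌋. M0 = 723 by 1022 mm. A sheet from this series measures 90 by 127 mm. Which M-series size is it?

M0: 723 × 1022 mm
M1: 511 × 723 mm
M2: 361 × 511 mm
M3: 255 × 361 mm
M4: 180 × 255 mm
M5: 127 × 180 mm
M6: 90 × 127 mm
M7: 63 × 90 mm
→ matches M6.

M6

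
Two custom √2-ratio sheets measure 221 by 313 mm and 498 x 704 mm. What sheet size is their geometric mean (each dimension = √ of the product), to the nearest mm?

Short side: √(221 · 498) = √110058 ≈ 331.7 → 332 mm
Long side: √(313 · 704) = √220352 ≈ 469.4 → 469 mm

332 × 469 mm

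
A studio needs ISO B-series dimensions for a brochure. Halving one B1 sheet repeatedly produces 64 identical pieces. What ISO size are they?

64 = 2^6, so 6 halving steps.
B1 → B2 → … → B7 after 6 steps.

B7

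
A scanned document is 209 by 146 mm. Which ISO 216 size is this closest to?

Aspect ratio 209/146 ≈ 1.432 (ISO target is √2 ≈ 1.414).
In the A-series (A0 area = 1 m²): A5 = 148 × 210 mm.
Off by 3 mm total — nearest standard size.

A5 (148 × 210 mm)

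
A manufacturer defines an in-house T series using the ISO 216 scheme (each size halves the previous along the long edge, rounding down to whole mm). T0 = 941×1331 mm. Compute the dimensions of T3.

T1: ⌊1331/2⌋ × 941 = 665 × 941 mm
T2: ⌊941/2⌋ × 665 = 470 × 665 mm
T3: ⌊665/2⌋ × 470 = 332 × 470 mm

332 × 470 mm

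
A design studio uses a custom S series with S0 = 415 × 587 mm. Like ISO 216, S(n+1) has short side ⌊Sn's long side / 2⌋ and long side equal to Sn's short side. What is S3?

146 × 207 mm

S1: ⌊587/2⌋ × 415 = 293 × 415 mm
S2: ⌊415/2⌋ × 293 = 207 × 293 mm
S3: ⌊293/2⌋ × 207 = 146 × 207 mm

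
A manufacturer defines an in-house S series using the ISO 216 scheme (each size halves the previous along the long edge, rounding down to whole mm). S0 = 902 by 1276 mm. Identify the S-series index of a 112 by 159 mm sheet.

S0: 902 × 1276 mm
S1: 638 × 902 mm
S2: 451 × 638 mm
S3: 319 × 451 mm
S4: 225 × 319 mm
S5: 159 × 225 mm
S6: 112 × 159 mm
S7: 79 × 112 mm
→ matches S6.

S6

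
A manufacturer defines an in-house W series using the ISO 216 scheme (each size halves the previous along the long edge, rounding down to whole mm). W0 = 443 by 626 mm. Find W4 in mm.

W1 = 313 × 443 mm (from W0 by 1 halving).
W2: ⌊443/2⌋ × 313 = 221 × 313 mm
W3: ⌊313/2⌋ × 221 = 156 × 221 mm
W4: ⌊221/2⌋ × 156 = 110 × 156 mm

110 × 156 mm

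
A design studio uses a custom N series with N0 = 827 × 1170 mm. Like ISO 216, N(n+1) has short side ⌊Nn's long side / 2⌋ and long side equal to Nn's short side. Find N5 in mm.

N1 = 585 × 827 mm (from N0 by 1 halving).
N2: ⌊827/2⌋ × 585 = 413 × 585 mm
N3: ⌊585/2⌋ × 413 = 292 × 413 mm
N4: ⌊413/2⌋ × 292 = 206 × 292 mm
N5: ⌊292/2⌋ × 206 = 146 × 206 mm

146 × 206 mm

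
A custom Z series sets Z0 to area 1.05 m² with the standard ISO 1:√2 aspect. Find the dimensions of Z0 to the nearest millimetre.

862 × 1219 mm

Let the short side be w mm. Then w · w√2 = 1.05 m² = 1,050,000 mm².
w² = 1,050,000/√2, so w ≈ 861.7 mm; long side = w√2 ≈ 1218.6 mm.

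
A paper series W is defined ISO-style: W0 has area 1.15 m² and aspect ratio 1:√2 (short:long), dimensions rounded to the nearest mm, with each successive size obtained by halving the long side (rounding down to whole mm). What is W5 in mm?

159 × 225 mm

Let W0's short side be w mm. w · w√2 = 1.15 m² = 1,150,000 mm², so w ≈ 901.8 mm and w√2 ≈ 1275.3 mm → W0 = 902 × 1275 mm.
W1: ⌊1275/2⌋ × 902 = 637 × 902 mm
W2: ⌊902/2⌋ × 637 = 451 × 637 mm
W3: ⌊637/2⌋ × 451 = 318 × 451 mm
W4: ⌊451/2⌋ × 318 = 225 × 318 mm
W5: ⌊318/2⌋ × 225 = 159 × 225 mm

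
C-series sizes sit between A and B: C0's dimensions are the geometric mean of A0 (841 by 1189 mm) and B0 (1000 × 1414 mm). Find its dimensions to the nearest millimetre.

Short: √(841 · 1000) = √841000 ≈ 917.1 mm.
Long: √(1189 · 1414) = √1681246 ≈ 1296.6 mm.

917 × 1297 mm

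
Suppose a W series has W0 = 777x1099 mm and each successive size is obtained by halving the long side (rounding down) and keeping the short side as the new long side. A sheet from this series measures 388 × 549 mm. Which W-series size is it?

W2

W0: 777 × 1099 mm
W1: 549 × 777 mm
W2: 388 × 549 mm
W3: 274 × 388 mm
→ matches W2.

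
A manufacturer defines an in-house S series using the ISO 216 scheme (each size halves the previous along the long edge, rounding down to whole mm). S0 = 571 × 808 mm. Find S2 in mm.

285 × 404 mm

S1: ⌊808/2⌋ × 571 = 404 × 571 mm
S2: ⌊571/2⌋ × 404 = 285 × 404 mm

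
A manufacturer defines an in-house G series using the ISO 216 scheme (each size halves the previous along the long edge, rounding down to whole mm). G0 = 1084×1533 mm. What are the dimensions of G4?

G1: ⌊1533/2⌋ × 1084 = 766 × 1084 mm
G2: ⌊1084/2⌋ × 766 = 542 × 766 mm
G3: ⌊766/2⌋ × 542 = 383 × 542 mm
G4: ⌊542/2⌋ × 383 = 271 × 383 mm

271 × 383 mm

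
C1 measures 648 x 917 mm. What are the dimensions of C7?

81 × 114 mm

C2: ⌊917/2⌋ × 648 = 458 × 648 mm
C3: ⌊648/2⌋ × 458 = 324 × 458 mm
C4: ⌊458/2⌋ × 324 = 229 × 324 mm
C5: ⌊324/2⌋ × 229 = 162 × 229 mm
C6: ⌊229/2⌋ × 162 = 114 × 162 mm
C7: ⌊162/2⌋ × 114 = 81 × 114 mm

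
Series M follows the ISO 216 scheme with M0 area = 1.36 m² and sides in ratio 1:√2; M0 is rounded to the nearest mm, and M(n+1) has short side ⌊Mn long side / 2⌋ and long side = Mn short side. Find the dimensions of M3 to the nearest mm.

346 × 490 mm

Let M0's short side be w mm. w · w√2 = 1.36 m² = 1,360,000 mm², so w ≈ 980.6 mm and w√2 ≈ 1386.8 mm → M0 = 981 × 1387 mm.
M1: ⌊1387/2⌋ × 981 = 693 × 981 mm
M2: ⌊981/2⌋ × 693 = 490 × 693 mm
M3: ⌊693/2⌋ × 490 = 346 × 490 mm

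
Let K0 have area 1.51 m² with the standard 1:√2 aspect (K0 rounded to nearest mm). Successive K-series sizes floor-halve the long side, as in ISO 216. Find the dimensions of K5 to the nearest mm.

182 × 258 mm

Let K0's short side be w mm. w · w√2 = 1.51 m² = 1,510,000 mm², so w ≈ 1033.3 mm and w√2 ≈ 1461.3 mm → K0 = 1033 × 1461 mm.
K1: ⌊1461/2⌋ × 1033 = 730 × 1033 mm
K2: ⌊1033/2⌋ × 730 = 516 × 730 mm
K3: ⌊730/2⌋ × 516 = 365 × 516 mm
K4: ⌊516/2⌋ × 365 = 258 × 365 mm
K5: ⌊365/2⌋ × 258 = 182 × 258 mm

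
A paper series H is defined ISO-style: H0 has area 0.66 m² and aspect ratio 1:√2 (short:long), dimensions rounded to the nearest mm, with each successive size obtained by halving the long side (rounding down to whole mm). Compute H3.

241 × 341 mm

Let H0's short side be w mm. w · w√2 = 0.66 m² = 660,000 mm², so w ≈ 683.1 mm and w√2 ≈ 966.1 mm → H0 = 683 × 966 mm.
H1: ⌊966/2⌋ × 683 = 483 × 683 mm
H2: ⌊683/2⌋ × 483 = 341 × 483 mm
H3: ⌊483/2⌋ × 341 = 241 × 341 mm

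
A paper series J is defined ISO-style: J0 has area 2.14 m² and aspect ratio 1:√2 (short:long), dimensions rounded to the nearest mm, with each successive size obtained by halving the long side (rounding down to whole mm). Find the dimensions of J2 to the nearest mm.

Let J0's short side be w mm. w · w√2 = 2.14 m² = 2,140,000 mm², so w ≈ 1230.1 mm and w√2 ≈ 1739.7 mm → J0 = 1230 × 1740 mm.
J1: ⌊1740/2⌋ × 1230 = 870 × 1230 mm
J2: ⌊1230/2⌋ × 870 = 615 × 870 mm

615 × 870 mm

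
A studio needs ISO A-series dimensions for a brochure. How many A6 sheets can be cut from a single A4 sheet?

Each ISO step halves the sheet: 1 × A4 → 2 × A5 → 4 × A6
From A4 to A6 is 2 halving steps: 2^2 = 4.

4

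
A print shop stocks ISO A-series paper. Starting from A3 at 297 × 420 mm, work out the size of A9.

A4: ⌊420/2⌋ × 297 = 210 × 297 mm
A5: ⌊297/2⌋ × 210 = 148 × 210 mm
A6: ⌊210/2⌋ × 148 = 105 × 148 mm
A7: ⌊148/2⌋ × 105 = 74 × 105 mm
A8: ⌊105/2⌋ × 74 = 52 × 74 mm
A9: ⌊74/2⌋ × 52 = 37 × 52 mm

37 × 52 mm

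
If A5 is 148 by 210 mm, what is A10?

A6: ⌊210/2⌋ × 148 = 105 × 148 mm
A7: ⌊148/2⌋ × 105 = 74 × 105 mm
A8: ⌊105/2⌋ × 74 = 52 × 74 mm
A9: ⌊74/2⌋ × 52 = 37 × 52 mm
A10: ⌊52/2⌋ × 37 = 26 × 37 mm

26 × 37 mm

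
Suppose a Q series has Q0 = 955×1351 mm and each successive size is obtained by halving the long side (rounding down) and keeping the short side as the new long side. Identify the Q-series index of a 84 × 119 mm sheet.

Q0: 955 × 1351 mm
Q1: 675 × 955 mm
Q2: 477 × 675 mm
Q3: 337 × 477 mm
Q4: 238 × 337 mm
Q5: 168 × 238 mm
Q6: 119 × 168 mm
Q7: 84 × 119 mm
Q8: 59 × 84 mm
→ matches Q7.

Q7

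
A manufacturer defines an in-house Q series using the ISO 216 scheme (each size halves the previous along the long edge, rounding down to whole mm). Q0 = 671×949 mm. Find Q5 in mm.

118 × 167 mm

Q1: ⌊949/2⌋ × 671 = 474 × 671 mm
Q2: ⌊671/2⌋ × 474 = 335 × 474 mm
Q3: ⌊474/2⌋ × 335 = 237 × 335 mm
Q4: ⌊335/2⌋ × 237 = 167 × 237 mm
Q5: ⌊237/2⌋ × 167 = 118 × 167 mm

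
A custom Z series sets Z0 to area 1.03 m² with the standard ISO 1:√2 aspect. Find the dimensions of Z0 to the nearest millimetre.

Let the short side be w mm. Then w · w√2 = 1.03 m² = 1,030,000 mm².
w² = 1,030,000/√2, so w ≈ 853.4 mm; long side = w√2 ≈ 1206.9 mm.

853 × 1207 mm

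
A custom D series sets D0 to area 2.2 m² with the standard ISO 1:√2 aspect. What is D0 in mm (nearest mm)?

1247 × 1764 mm

Let the short side be w mm. Then w · w√2 = 2.2 m² = 2,200,000 mm².
w² = 2,200,000/√2, so w ≈ 1247.3 mm; long side = w√2 ≈ 1763.9 mm.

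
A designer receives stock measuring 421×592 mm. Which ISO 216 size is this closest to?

Aspect ratio 592/421 ≈ 1.406 — close to the ISO √2 ≈ 1.414.
In the A-series (A0 area = 1 m²): A2 = 420 × 594 mm.
Off by 3 mm total — nearest standard size.

A2 (420 × 594 mm)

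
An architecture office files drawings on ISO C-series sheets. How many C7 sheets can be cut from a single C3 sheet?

16

Each ISO step halves the sheet: 1 × C3 → 2 × C4 → 4 × C5 → 8 × C6 → …
From C3 to C7 is 4 halving steps: 2^4 = 16.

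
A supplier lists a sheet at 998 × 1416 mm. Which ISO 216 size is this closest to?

B0 (1000 × 1414 mm)

Aspect ratio 1416/998 ≈ 1.419 — close to the ISO √2 ≈ 1.414.
In the B-series (B0 = 1000 × 1414 mm): B0 = 1000 × 1414 mm.
Off by 4 mm total — nearest standard size.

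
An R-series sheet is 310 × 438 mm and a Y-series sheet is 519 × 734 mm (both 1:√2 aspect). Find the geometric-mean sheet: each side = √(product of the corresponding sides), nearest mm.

401 × 567 mm

Short side: √(310 · 519) = √160890 ≈ 401.1 → 401 mm
Long side: √(438 · 734) = √321492 ≈ 567.0 → 567 mm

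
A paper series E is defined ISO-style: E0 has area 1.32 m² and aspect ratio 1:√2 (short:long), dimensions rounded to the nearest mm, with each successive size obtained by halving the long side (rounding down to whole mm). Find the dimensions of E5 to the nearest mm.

170 × 241 mm

Let E0's short side be w mm. w · w√2 = 1.32 m² = 1,320,000 mm², so w ≈ 966.1 mm and w√2 ≈ 1366.3 mm → E0 = 966 × 1366 mm.
E1: ⌊1366/2⌋ × 966 = 683 × 966 mm
E2: ⌊966/2⌋ × 683 = 483 × 683 mm
E3: ⌊683/2⌋ × 483 = 341 × 483 mm
E4: ⌊483/2⌋ × 341 = 241 × 341 mm
E5: ⌊341/2⌋ × 241 = 170 × 241 mm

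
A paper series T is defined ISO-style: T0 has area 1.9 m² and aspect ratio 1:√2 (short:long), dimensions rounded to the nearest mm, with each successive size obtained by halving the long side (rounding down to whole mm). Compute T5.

204 × 289 mm

Let T0's short side be w mm. w · w√2 = 1.9 m² = 1,900,000 mm², so w ≈ 1159.1 mm and w√2 ≈ 1639.2 mm → T0 = 1159 × 1639 mm.
T1: ⌊1639/2⌋ × 1159 = 819 × 1159 mm
T2: ⌊1159/2⌋ × 819 = 579 × 819 mm
T3: ⌊819/2⌋ × 579 = 409 × 579 mm
T4: ⌊579/2⌋ × 409 = 289 × 409 mm
T5: ⌊409/2⌋ × 289 = 204 × 289 mm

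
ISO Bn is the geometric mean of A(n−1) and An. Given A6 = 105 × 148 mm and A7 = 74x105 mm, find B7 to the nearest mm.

88 × 125 mm

Short side: √(105 · 74) = √7770 ≈ 88.1 → 88 mm
Long side: √(148 · 105) = √15540 ≈ 124.7 → 125 mm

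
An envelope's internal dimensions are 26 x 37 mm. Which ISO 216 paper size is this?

A10 (26 × 37 mm)

Aspect ratio 37/26 ≈ 1.423 — close to the ISO √2 ≈ 1.414.
In the A-series (A0 area = 1 m²): A10 = 26 × 37 mm.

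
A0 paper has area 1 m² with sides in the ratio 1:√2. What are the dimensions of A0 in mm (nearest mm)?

Let the short side be w mm. Then the long side is w√2 and w · w√2 = 10⁶ mm².
w² = 10⁶/√2, so w = 1000 / 2^(1/4) ≈ 840.9 mm; long side = 1000 · 2^(1/4) ≈ 1189.2 mm.

841 × 1189 mm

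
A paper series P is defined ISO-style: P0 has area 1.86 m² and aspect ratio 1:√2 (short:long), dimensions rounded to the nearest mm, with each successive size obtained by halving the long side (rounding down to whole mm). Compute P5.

Let P0's short side be w mm. w · w√2 = 1.86 m² = 1,860,000 mm², so w ≈ 1146.8 mm and w√2 ≈ 1621.9 mm → P0 = 1147 × 1622 mm.
P1: ⌊1622/2⌋ × 1147 = 811 × 1147 mm
P2: ⌊1147/2⌋ × 811 = 573 × 811 mm
P3: ⌊811/2⌋ × 573 = 405 × 573 mm
P4: ⌊573/2⌋ × 405 = 286 × 405 mm
P5: ⌊405/2⌋ × 286 = 202 × 286 mm

202 × 286 mm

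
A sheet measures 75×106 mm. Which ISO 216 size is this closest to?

Aspect ratio 106/75 ≈ 1.413 — close to the ISO √2 ≈ 1.414.
In the A-series (A0 area = 1 m²): A7 = 74 × 105 mm.
Off by 2 mm total — nearest standard size.

A7 (74 × 105 mm)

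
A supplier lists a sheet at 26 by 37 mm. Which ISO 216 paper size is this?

Aspect ratio 37/26 ≈ 1.423 — close to the ISO √2 ≈ 1.414.
In the A-series (A0 area = 1 m²): A10 = 26 × 37 mm.

A10 (26 × 37 mm)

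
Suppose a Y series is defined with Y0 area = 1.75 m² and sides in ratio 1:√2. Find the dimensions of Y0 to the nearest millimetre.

Let the short side be w mm. Then w · w√2 = 1.75 m² = 1,750,000 mm².
w² = 1,750,000/√2, so w ≈ 1112.4 mm; long side = w√2 ≈ 1573.2 mm.

1112 × 1573 mm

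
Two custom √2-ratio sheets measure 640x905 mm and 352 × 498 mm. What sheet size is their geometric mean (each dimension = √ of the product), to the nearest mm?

475 × 671 mm

Short side: √(640 · 352) = √225280 ≈ 474.6 → 475 mm
Long side: √(905 · 498) = √450690 ≈ 671.3 → 671 mm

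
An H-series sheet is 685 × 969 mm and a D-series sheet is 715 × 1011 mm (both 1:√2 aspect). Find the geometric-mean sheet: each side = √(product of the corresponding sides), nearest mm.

700 × 990 mm

Short side: √(685 · 715) = √489775 ≈ 699.8 → 700 mm
Long side: √(969 · 1011) = √979659 ≈ 989.8 → 990 mm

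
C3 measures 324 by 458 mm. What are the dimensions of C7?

81 × 114 mm

C4: ⌊458/2⌋ × 324 = 229 × 324 mm
C5: ⌊324/2⌋ × 229 = 162 × 229 mm
C6: ⌊229/2⌋ × 162 = 114 × 162 mm
C7: ⌊162/2⌋ × 114 = 81 × 114 mm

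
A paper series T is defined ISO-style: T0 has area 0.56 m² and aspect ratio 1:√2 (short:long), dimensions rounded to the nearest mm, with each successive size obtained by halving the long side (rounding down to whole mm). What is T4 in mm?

Let T0's short side be w mm. w · w√2 = 0.56 m² = 560,000 mm², so w ≈ 629.3 mm and w√2 ≈ 889.9 mm → T0 = 629 × 890 mm.
T1: ⌊890/2⌋ × 629 = 445 × 629 mm
T2: ⌊629/2⌋ × 445 = 314 × 445 mm
T3: ⌊445/2⌋ × 314 = 222 × 314 mm
T4: ⌊314/2⌋ × 222 = 157 × 222 mm

157 × 222 mm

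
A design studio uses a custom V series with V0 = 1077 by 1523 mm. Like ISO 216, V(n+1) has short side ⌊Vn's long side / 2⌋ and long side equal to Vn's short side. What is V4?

V1: ⌊1523/2⌋ × 1077 = 761 × 1077 mm
V2: ⌊1077/2⌋ × 761 = 538 × 761 mm
V3: ⌊761/2⌋ × 538 = 380 × 538 mm
V4: ⌊538/2⌋ × 380 = 269 × 380 mm

269 × 380 mm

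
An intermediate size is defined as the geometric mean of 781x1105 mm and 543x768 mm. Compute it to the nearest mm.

Short side: √(781 · 543) = √424083 ≈ 651.2 → 651 mm
Long side: √(1105 · 768) = √848640 ≈ 921.2 → 921 mm

651 × 921 mm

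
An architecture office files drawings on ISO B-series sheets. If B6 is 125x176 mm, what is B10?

31 × 44 mm

B7: ⌊176/2⌋ × 125 = 88 × 125 mm
B8: ⌊125/2⌋ × 88 = 62 × 88 mm
B9: ⌊88/2⌋ × 62 = 44 × 62 mm
B10: ⌊62/2⌋ × 44 = 31 × 44 mm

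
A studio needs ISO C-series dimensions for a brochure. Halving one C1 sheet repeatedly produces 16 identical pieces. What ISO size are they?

C5

16 = 2^4, so 4 halving steps.
C1 → C2 → … → C5 after 4 steps.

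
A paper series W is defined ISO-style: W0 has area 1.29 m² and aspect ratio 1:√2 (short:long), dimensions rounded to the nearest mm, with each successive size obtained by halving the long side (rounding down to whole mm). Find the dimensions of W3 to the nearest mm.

Let W0's short side be w mm. w · w√2 = 1.29 m² = 1,290,000 mm², so w ≈ 955.1 mm and w√2 ≈ 1350.7 mm → W0 = 955 × 1351 mm.
W1: ⌊1351/2⌋ × 955 = 675 × 955 mm
W2: ⌊955/2⌋ × 675 = 477 × 675 mm
W3: ⌊675/2⌋ × 477 = 337 × 477 mm

337 × 477 mm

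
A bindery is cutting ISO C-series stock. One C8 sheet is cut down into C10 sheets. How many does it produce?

C8 = 57 × 81 mm; C10 = 28 × 40 mm.
Each halving step doubles the count; 2 steps from C8 to C10.
2^2 = 4.

4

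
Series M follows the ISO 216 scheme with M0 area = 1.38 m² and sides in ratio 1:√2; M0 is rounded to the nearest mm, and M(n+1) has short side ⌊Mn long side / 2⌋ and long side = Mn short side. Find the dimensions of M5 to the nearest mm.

Let M0's short side be w mm. w · w√2 = 1.38 m² = 1,380,000 mm², so w ≈ 987.8 mm and w√2 ≈ 1397.0 mm → M0 = 988 × 1397 mm.
M1: ⌊1397/2⌋ × 988 = 698 × 988 mm
M2: ⌊988/2⌋ × 698 = 494 × 698 mm
M3: ⌊698/2⌋ × 494 = 349 × 494 mm
M4: ⌊494/2⌋ × 349 = 247 × 349 mm
M5: ⌊349/2⌋ × 247 = 174 × 247 mm

174 × 247 mm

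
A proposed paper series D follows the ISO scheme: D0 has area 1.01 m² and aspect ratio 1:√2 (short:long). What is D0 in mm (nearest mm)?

Let the short side be w mm. Then w · w√2 = 1.01 m² = 1,010,000 mm².
w² = 1,010,000/√2, so w ≈ 845.1 mm; long side = w√2 ≈ 1195.1 mm.

845 × 1195 mm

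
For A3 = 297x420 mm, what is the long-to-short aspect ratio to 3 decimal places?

1.414

420 / 297 = 1.414
Matches √2 ≈ 1.414 — the ISO 216 defining ratio.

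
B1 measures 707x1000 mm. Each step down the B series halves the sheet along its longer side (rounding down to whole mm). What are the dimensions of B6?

B2: ⌊1000/2⌋ × 707 = 500 × 707 mm
B3: ⌊707/2⌋ × 500 = 353 × 500 mm
B4: ⌊500/2⌋ × 353 = 250 × 353 mm
B5: ⌊353/2⌋ × 250 = 176 × 250 mm
B6: ⌊250/2⌋ × 176 = 125 × 176 mm

125 × 176 mm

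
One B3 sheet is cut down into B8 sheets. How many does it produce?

32

Each ISO step halves the sheet: 1 × B3 → 2 × B4 → 4 × B5 → 8 × B6 → …
From B3 to B8 is 5 halving steps: 2^5 = 32.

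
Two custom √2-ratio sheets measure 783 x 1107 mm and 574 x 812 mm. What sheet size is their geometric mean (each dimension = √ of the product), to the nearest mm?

670 × 948 mm

Short side: √(783 · 574) = √449442 ≈ 670.4 → 670 mm
Long side: √(1107 · 812) = √898884 ≈ 948.1 → 948 mm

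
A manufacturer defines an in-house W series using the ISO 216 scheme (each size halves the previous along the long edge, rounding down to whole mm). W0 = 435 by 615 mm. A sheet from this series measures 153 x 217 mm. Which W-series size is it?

W0: 435 × 615 mm
W1: 307 × 435 mm
W2: 217 × 307 mm
W3: 153 × 217 mm
W4: 108 × 153 mm
→ matches W3.

W3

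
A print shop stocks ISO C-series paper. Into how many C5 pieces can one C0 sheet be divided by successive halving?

32

C0 = 917 × 1297 mm; C5 = 162 × 229 mm.
Each halving step doubles the count; 5 steps from C0 to C5.
2^5 = 32.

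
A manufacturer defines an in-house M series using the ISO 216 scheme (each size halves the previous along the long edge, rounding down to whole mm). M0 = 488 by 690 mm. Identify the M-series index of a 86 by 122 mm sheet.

M0: 488 × 690 mm
M1: 345 × 488 mm
M2: 244 × 345 mm
M3: 172 × 244 mm
M4: 122 × 172 mm
M5: 86 × 122 mm
M6: 61 × 86 mm
→ matches M5.

M5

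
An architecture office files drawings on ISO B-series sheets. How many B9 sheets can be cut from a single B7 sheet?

Each ISO step halves the sheet: 1 × B7 → 2 × B8 → 4 × B9
From B7 to B9 is 2 halving steps: 2^2 = 4.

4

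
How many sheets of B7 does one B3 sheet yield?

16

B3 = 353 × 500 mm; B7 = 88 × 125 mm.
Each halving step doubles the count; 4 steps from B3 to B7.
2^4 = 16.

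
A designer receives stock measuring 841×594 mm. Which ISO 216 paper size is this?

Aspect ratio 841/594 ≈ 1.416 — close to the ISO √2 ≈ 1.414.
In the A-series (A0 area = 1 m²): A1 = 594 × 841 mm.

A1 (594 × 841 mm)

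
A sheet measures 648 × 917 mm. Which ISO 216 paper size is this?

Aspect ratio 917/648 ≈ 1.415 — close to the ISO √2 ≈ 1.414.
In the C-series (envelope sizes, between A and B): C1 = 648 × 917 mm.

C1 (648 × 917 mm)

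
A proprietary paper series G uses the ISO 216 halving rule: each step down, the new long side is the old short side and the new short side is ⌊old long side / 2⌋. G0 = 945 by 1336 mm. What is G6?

118 × 167 mm

G1: ⌊1336/2⌋ × 945 = 668 × 945 mm
G2: ⌊945/2⌋ × 668 = 472 × 668 mm
G3: ⌊668/2⌋ × 472 = 334 × 472 mm
G4: ⌊472/2⌋ × 334 = 236 × 334 mm
G5: ⌊334/2⌋ × 236 = 167 × 236 mm
G6: ⌊236/2⌋ × 167 = 118 × 167 mm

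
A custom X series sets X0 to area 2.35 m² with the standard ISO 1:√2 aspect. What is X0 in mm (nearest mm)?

1289 × 1823 mm

Let the short side be w mm. Then w · w√2 = 2.35 m² = 2,350,000 mm².
w² = 2,350,000/√2, so w ≈ 1289.1 mm; long side = w√2 ≈ 1823.0 mm.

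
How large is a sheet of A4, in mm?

210 × 297 mm

A0 = 841 × 1189 mm (A0 has area 1 m², aspect 1:√2).
A1: ⌊1189/2⌋ × 841 = 594 × 841 mm
A2: ⌊841/2⌋ × 594 = 420 × 594 mm
A3: ⌊594/2⌋ × 420 = 297 × 420 mm
A4: ⌊420/2⌋ × 297 = 210 × 297 mm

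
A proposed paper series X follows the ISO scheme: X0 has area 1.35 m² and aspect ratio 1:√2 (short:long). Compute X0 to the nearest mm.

977 × 1382 mm

Let the short side be w mm. Then w · w√2 = 1.35 m² = 1,350,000 mm².
w² = 1,350,000/√2, so w ≈ 977.0 mm; long side = w√2 ≈ 1381.7 mm.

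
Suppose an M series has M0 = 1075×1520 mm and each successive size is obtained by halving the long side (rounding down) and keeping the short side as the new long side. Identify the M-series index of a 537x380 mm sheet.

M3

M0: 1075 × 1520 mm
M1: 760 × 1075 mm
M2: 537 × 760 mm
M3: 380 × 537 mm
M4: 268 × 380 mm
→ matches M3.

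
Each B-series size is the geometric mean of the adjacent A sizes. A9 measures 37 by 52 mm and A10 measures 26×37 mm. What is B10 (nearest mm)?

31 × 44 mm

Short side: √(37 · 26) = √962 ≈ 31.0 → 31 mm
Long side: √(52 · 37) = √1924 ≈ 43.9 → 44 mm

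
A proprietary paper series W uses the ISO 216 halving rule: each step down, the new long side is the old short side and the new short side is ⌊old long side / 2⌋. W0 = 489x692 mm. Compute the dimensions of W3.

W1: ⌊692/2⌋ × 489 = 346 × 489 mm
W2: ⌊489/2⌋ × 346 = 244 × 346 mm
W3: ⌊346/2⌋ × 244 = 173 × 244 mm

173 × 244 mm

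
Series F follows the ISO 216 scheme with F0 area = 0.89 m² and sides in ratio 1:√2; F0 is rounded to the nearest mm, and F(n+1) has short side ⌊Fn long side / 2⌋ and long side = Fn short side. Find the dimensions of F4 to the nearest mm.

Let F0's short side be w mm. w · w√2 = 0.89 m² = 890,000 mm², so w ≈ 793.3 mm and w√2 ≈ 1121.9 mm → F0 = 793 × 1122 mm.
F1: ⌊1122/2⌋ × 793 = 561 × 793 mm
F2: ⌊793/2⌋ × 561 = 396 × 561 mm
F3: ⌊561/2⌋ × 396 = 280 × 396 mm
F4: ⌊396/2⌋ × 280 = 198 × 280 mm

198 × 280 mm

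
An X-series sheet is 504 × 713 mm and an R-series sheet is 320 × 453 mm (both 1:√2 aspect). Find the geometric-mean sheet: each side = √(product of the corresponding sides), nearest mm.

Short side: √(504 · 320) = √161280 ≈ 401.6 → 402 mm
Long side: √(713 · 453) = √322989 ≈ 568.3 → 568 mm

402 × 568 mm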